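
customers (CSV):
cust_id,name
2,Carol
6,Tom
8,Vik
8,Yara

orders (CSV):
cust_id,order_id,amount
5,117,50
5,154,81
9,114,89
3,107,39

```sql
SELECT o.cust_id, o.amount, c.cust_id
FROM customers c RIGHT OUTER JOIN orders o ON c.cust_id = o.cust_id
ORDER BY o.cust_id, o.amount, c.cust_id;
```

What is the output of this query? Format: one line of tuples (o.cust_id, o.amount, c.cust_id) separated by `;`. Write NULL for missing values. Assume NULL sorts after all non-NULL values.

RIGHT JOIN keeps every row from `orders`; unmatched rows get NULL for `customers`'s columns.
Matching on c.cust_id = o.cust_id.
- c[0] cust_id=2 → no match.
- c[1] cust_id=6 → no match.
- c[2] cust_id=8 → no match.
- c[3] cust_id=8 → no match.
- 4 row(s) from o found no c partner → padded with NULL.
After projecting and ordering:
o.cust_id | o.amount | c.cust_id
3 | 39 | NULL
5 | 50 | NULL
5 | 81 | NULL
9 | 89 | NULL

(3, 39, NULL); (5, 50, NULL); (5, 81, NULL); (9, 89, NULL)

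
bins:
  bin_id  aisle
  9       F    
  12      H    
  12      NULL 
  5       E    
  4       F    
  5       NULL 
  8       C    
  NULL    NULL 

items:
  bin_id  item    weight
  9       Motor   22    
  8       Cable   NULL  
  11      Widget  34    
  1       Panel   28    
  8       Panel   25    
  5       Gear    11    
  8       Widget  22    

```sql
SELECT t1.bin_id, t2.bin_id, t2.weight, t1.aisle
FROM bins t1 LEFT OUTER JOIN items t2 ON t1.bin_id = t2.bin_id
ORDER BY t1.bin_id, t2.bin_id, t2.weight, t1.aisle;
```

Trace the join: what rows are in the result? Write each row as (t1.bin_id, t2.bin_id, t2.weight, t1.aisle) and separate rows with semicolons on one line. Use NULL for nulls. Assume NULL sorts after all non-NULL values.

LEFT JOIN keeps every row from `bins`; unmatched rows get NULL for `items`'s columns.
Matching on t1.bin_id = t2.bin_id. A NULL in a compared column never satisfies the condition.
- bin_id=9: 1 matching t2 row(s), so 1 row(s) emitted.
- bin_id=12: no t2 row matches, row kept with t2 columns NULL.
- bin_id=12: no t2 row matches, row kept with t2 columns NULL.
- bin_id=5: 1 matching t2 row(s), so 1 row(s) emitted.
- bin_id=4: no t2 row matches, row kept with t2 columns NULL.
- bin_id=5: 1 matching t2 row(s), so 1 row(s) emitted.
- bin_id=8: 3 matching t2 row(s), so 3 row(s) emitted.
- bin_id=NULL: no t2 row matches, row kept with t2 columns NULL.
After projecting and ordering:
t1.bin_id | t2.bin_id | t2.weight | t1.aisle
4 | NULL | NULL | F
5 | 5 | 11 | E
5 | 5 | 11 | NULL
8 | 8 | 22 | C
8 | 8 | 25 | C
8 | 8 | NULL | C
9 | 9 | 22 | F
12 | NULL | NULL | H
12 | NULL | NULL | NULL
NULL | NULL | NULL | NULL

(4, NULL, NULL, F); (5, 5, 11, E); (5, 5, 11, NULL); (8, 8, 22, C); (8, 8, 25, C); (8, 8, NULL, C); (9, 9, 22, F); (12, NULL, NULL, H); (12, NULL, NULL, NULL); (NULL, NULL, NULL, NULL)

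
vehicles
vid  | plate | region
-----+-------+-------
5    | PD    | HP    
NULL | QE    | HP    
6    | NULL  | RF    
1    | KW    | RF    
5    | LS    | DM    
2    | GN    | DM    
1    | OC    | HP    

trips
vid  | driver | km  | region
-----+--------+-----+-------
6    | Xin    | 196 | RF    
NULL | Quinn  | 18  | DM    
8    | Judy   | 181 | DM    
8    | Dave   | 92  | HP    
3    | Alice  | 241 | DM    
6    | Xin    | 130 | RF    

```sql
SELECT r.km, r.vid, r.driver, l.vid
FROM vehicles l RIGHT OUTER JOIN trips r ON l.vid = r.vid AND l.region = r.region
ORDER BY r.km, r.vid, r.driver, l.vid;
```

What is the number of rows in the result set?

6

RIGHT JOIN keeps every row from `trips`; unmatched rows get NULL for `vehicles`'s columns.
Matching on l.vid = r.vid AND l.region = r.region. A NULL in a compared column never satisfies the condition.
- l[0] vid=5, region=HP → no match.
- l[1] vid=NULL, region=HP → no match.
- l[2] vid=6, region=RF → 2 match(es) in r → 2 row(s).
- l[3] vid=1, region=RF → no match.
- l[4] vid=5, region=DM → no match.
- l[5] vid=2, region=DM → no match.
- l[6] vid=1, region=HP → no match.
- 4 r row(s) had no l match → kept, l columns NULL.
Total: 2 matched + 4 padded = 6 rows.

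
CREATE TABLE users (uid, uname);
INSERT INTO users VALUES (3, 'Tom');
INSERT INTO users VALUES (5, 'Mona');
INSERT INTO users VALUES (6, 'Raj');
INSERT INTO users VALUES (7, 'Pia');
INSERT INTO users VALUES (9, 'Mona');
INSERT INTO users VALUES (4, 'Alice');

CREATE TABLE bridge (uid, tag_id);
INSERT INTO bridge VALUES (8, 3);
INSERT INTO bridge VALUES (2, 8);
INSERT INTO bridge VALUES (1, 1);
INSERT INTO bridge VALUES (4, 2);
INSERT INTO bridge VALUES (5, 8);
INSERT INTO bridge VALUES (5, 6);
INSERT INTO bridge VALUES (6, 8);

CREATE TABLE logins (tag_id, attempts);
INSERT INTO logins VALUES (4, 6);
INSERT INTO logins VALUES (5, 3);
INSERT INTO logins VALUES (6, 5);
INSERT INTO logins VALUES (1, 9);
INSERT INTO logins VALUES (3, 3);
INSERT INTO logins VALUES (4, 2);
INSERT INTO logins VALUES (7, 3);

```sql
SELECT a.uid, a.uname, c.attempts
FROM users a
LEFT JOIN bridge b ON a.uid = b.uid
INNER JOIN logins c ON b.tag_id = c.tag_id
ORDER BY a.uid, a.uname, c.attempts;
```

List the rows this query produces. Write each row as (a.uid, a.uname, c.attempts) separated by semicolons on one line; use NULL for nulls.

Evaluate left to right. First `users a LEFT JOIN bridge b` on uid: 7 row(s).
Then INNER JOIN `logins c` on tag_id: keep only rows whose b.tag_id appears in c.

(5, Mona, 5)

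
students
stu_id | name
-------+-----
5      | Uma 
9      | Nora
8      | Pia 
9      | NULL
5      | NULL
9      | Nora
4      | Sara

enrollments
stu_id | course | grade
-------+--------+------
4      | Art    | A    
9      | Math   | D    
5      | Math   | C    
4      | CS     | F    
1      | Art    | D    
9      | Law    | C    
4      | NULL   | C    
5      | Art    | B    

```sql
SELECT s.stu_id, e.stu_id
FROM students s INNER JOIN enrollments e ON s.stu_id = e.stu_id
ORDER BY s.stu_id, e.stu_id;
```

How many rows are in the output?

13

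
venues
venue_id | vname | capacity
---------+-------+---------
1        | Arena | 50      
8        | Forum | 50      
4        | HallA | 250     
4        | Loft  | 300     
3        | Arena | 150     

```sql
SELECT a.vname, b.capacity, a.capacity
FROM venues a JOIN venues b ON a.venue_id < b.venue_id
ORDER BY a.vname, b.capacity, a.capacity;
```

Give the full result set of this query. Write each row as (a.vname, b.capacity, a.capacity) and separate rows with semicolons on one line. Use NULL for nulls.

(Arena, 50, 50); (Arena, 50, 150); (Arena, 150, 50); (Arena, 250, 50); (Arena, 250, 150); (Arena, 300, 50); (Arena, 300, 150); (HallA, 50, 250); (Loft, 50, 300)

INNER JOIN keeps only pairs where the ON condition holds.
Matching on a.venue_id < b.venue_id.
- a row (venue_id=1): matches 4 b row(s) → 4 output row(s).
- a row (venue_id=8): no match → dropped.
- a row (venue_id=4): matches 1 b row(s) → 1 output row(s).
- a row (venue_id=4): matches 1 b row(s) → 1 output row(s).
- a row (venue_id=3): matches 3 b row(s) → 3 output row(s).
After projecting and ordering:
a.vname | b.capacity | a.capacity
Arena | 50 | 50
Arena | 50 | 150
Arena | 150 | 50
Arena | 250 | 50
Arena | 250 | 150
Arena | 300 | 50
Arena | 300 | 150
HallA | 50 | 250
Loft | 50 | 300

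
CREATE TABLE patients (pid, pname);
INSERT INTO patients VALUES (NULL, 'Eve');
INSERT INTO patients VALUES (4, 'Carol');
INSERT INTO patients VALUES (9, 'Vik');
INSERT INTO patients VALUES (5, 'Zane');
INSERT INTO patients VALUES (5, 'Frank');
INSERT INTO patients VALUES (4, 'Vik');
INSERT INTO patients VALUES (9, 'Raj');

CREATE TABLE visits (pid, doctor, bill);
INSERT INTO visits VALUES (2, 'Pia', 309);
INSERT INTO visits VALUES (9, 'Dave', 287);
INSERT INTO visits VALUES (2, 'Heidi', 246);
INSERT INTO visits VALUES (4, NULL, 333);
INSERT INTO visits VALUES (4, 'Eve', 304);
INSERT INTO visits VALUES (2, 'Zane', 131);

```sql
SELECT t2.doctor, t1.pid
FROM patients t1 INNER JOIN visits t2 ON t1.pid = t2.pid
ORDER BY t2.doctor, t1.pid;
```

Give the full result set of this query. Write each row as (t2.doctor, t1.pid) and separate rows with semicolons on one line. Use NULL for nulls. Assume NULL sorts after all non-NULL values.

(Dave, 9); (Dave, 9); (Eve, 4); (Eve, 4); (NULL, 4); (NULL, 4)

INNER JOIN keeps only pairs where the ON condition holds.
Matching on t1.pid = t2.pid. A NULL in a compared column never satisfies the condition.
Matched pairs: 6.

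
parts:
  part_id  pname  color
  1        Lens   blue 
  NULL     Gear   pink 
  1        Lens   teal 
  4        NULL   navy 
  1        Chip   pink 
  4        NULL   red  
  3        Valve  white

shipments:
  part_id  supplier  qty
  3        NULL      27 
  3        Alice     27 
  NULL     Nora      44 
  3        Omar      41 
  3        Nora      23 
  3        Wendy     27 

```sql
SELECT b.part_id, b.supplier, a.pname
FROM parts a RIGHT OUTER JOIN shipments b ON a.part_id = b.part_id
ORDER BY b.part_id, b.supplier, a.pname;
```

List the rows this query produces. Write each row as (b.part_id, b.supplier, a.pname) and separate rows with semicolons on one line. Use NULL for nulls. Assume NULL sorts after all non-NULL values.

(3, Alice, Valve); (3, Nora, Valve); (3, Omar, Valve); (3, Wendy, Valve); (3, NULL, Valve); (NULL, Nora, NULL)

RIGHT JOIN keeps every row from `shipments`; unmatched rows get NULL for `parts`'s columns.
Matching on a.part_id = b.part_id. A NULL in a compared column never satisfies the condition.
- a[0] part_id=1 → no match.
- a[1] part_id=NULL → no match.
- a[2] part_id=1 → no match.
- a[3] part_id=4 → no match.
- a[4] part_id=1 → no match.
- a[5] part_id=4 → no match.
- a[6] part_id=3 → 5 match(es) in b → 5 row(s).
- 1 b row(s) had no a match → kept, a columns NULL.
After projecting and ordering:
b.part_id | b.supplier | a.pname
3 | Alice | Valve
3 | Nora | Valve
3 | Omar | Valve
3 | Wendy | Valve
3 | NULL | Valve
NULL | Nora | NULL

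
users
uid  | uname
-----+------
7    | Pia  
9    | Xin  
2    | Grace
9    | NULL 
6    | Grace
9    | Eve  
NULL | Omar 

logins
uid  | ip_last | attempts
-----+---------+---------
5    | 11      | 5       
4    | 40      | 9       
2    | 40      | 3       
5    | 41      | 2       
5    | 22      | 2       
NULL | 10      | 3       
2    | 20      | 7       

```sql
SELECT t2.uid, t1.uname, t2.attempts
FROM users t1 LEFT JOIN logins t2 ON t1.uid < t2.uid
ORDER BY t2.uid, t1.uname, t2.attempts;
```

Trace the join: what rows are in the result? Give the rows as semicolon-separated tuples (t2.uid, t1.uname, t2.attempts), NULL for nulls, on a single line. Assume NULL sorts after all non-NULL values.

(4, Grace, 9); (5, Grace, 2); (5, Grace, 2); (5, Grace, 5); (NULL, Eve, NULL); (NULL, Grace, NULL); (NULL, Omar, NULL); (NULL, Pia, NULL); (NULL, Xin, NULL); (NULL, NULL, NULL)

LEFT JOIN keeps every row from `users`; unmatched rows get NULL for `logins`'s columns.
Matching on t1.uid < t2.uid. A NULL in a compared column never satisfies the condition.
- t1[0] uid=7 → no match; kept with NULLs on the t2 side.
- t1[1] uid=9 → no match; kept with NULLs on the t2 side.
- t1[2] uid=2 → 4 match(es) in t2 → 4 row(s).
- t1[3] uid=9 → no match; kept with NULLs on the t2 side.
- t1[4] uid=6 → no match; kept with NULLs on the t2 side.
- t1[5] uid=9 → no match; kept with NULLs on the t2 side.
- t1[6] uid=NULL → no match; kept with NULLs on the t2 side.
After projecting and ordering:
t2.uid | t1.uname | t2.attempts
4 | Grace | 9
5 | Grace | 2
5 | Grace | 2
5 | Grace | 5
NULL | Eve | NULL
NULL | Grace | NULL
NULL | Omar | NULL
NULL | Pia | NULL
NULL | Xin | NULL
NULL | NULL | NULL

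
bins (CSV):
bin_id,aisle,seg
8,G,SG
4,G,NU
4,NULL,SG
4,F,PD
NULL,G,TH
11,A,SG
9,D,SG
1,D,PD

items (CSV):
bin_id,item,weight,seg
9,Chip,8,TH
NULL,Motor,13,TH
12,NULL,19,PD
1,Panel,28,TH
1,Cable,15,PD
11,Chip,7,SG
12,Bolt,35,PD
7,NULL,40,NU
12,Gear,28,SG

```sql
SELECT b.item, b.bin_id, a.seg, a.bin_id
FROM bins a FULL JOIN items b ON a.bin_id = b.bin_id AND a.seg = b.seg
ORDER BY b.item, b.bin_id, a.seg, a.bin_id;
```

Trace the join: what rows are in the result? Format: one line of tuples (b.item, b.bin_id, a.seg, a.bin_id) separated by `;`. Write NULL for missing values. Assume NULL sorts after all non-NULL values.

(Bolt, 12, NULL, NULL); (Cable, 1, PD, 1); (Chip, 9, NULL, NULL); (Chip, 11, SG, 11); (Gear, 12, NULL, NULL); (Motor, NULL, NULL, NULL); (Panel, 1, NULL, NULL); (NULL, 7, NULL, NULL); (NULL, 12, NULL, NULL); (NULL, NULL, NU, 4); (NULL, NULL, PD, 4); (NULL, NULL, SG, 4); (NULL, NULL, SG, 8); (NULL, NULL, SG, 9); (NULL, NULL, TH, NULL)

FULL OUTER JOIN keeps every row from both sides; unmatched rows get NULL for the other side's columns.
Matching on a.bin_id = b.bin_id AND a.seg = b.seg. A NULL in a compared column never satisfies the condition.
- bin_id=8, seg=SG: no b row matches, row kept with b columns NULL.
- bin_id=4, seg=NU: no b row matches, row kept with b columns NULL.
- bin_id=4, seg=SG: no b row matches, row kept with b columns NULL.
- bin_id=4, seg=PD: no b row matches, row kept with b columns NULL.
- bin_id=NULL, seg=TH: no b row matches, row kept with b columns NULL.
- bin_id=11, seg=SG: 1 matching b row(s), so 1 row(s) emitted.
- bin_id=9, seg=SG: no b row matches, row kept with b columns NULL.
- bin_id=1, seg=PD: 1 matching b row(s), so 1 row(s) emitted.
- 7 row(s) from b found no a partner → padded with NULL.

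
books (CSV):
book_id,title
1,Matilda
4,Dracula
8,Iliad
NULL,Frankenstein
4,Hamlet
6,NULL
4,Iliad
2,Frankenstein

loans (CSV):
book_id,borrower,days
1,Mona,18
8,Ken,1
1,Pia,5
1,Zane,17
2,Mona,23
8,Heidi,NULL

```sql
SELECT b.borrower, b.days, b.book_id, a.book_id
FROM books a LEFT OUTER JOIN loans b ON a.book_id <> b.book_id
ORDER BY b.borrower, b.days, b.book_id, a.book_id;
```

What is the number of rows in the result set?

37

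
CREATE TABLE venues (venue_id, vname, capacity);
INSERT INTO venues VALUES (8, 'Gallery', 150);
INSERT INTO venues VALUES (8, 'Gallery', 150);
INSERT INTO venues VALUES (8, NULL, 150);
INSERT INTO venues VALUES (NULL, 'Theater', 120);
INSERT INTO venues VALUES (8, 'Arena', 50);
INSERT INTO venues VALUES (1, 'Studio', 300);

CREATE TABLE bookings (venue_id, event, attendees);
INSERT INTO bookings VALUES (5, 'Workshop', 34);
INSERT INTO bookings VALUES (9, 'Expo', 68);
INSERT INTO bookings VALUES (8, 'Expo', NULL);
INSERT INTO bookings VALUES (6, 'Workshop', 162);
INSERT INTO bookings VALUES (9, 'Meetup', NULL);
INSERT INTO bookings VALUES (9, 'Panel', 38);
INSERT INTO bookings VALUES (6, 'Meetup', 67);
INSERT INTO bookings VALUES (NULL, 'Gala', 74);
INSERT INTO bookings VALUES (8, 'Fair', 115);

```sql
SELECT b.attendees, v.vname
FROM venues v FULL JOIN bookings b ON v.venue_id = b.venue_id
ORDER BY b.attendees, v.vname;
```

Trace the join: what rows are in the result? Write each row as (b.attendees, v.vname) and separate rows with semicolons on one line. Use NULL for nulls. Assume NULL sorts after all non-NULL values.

(34, NULL); (38, NULL); (67, NULL); (68, NULL); (74, NULL); (115, Arena); (115, Gallery); (115, Gallery); (115, NULL); (162, NULL); (NULL, Arena); (NULL, Gallery); (NULL, Gallery); (NULL, Studio); (NULL, Theater); (NULL, NULL); (NULL, NULL)

FULL OUTER JOIN keeps every row from both sides; unmatched rows get NULL for the other side's columns.
Matching on v.venue_id = b.venue_id. A NULL in a compared column never satisfies the condition.
- venue_id=8: 2 matching b row(s), so 2 row(s) emitted.
- venue_id=8: 2 matching b row(s), so 2 row(s) emitted.
- venue_id=8: 2 matching b row(s), so 2 row(s) emitted.
- venue_id=NULL: no b row matches, row kept with b columns NULL.
- venue_id=8: 2 matching b row(s), so 2 row(s) emitted.
- venue_id=1: no b row matches, row kept with b columns NULL.
- 7 row(s) from b found no v partner → padded with NULL.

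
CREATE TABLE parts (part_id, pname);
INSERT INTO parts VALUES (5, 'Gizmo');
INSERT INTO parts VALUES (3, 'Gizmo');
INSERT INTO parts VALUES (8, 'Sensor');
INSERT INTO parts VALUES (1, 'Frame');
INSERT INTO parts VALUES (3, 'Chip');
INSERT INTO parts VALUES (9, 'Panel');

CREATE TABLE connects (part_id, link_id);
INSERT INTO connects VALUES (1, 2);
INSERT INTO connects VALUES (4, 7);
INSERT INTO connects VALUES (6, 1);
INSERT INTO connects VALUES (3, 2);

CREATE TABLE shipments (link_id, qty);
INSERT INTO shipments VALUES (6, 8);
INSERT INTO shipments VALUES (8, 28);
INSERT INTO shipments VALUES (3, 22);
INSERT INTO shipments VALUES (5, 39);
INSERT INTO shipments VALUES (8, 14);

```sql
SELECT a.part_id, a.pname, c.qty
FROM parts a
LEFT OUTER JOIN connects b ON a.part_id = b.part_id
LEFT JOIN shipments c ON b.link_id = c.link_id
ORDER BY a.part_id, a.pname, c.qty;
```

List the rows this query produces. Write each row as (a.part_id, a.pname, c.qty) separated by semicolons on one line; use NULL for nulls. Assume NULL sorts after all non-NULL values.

(1, Frame, NULL); (3, Chip, NULL); (3, Gizmo, NULL); (5, Gizmo, NULL); (8, Sensor, NULL); (9, Panel, NULL)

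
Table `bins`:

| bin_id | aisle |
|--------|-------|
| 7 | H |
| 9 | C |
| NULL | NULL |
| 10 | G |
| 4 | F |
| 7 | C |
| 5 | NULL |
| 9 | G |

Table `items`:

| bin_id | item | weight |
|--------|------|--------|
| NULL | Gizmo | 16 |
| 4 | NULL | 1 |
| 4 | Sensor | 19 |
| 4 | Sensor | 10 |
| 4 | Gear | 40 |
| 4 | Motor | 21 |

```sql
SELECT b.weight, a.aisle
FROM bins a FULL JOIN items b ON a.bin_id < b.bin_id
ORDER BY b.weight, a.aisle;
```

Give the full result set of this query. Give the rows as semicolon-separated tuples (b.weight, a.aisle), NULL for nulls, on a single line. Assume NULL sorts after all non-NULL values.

(1, NULL); (10, NULL); (16, NULL); (19, NULL); (21, NULL); (40, NULL); (NULL, C); (NULL, C); (NULL, F); (NULL, G); (NULL, G); (NULL, H); (NULL, NULL); (NULL, NULL)

FULL OUTER JOIN keeps every row from both sides; unmatched rows get NULL for the other side's columns.
Matching on a.bin_id < b.bin_id. A NULL in a compared column never satisfies the condition.
- a (bin_id=7) has no partner → padded with NULL.
- a (bin_id=9) has no partner → padded with NULL.
- a (bin_id=NULL) has no partner → padded with NULL.
- a (bin_id=10) has no partner → padded with NULL.
- a (bin_id=4) has no partner → padded with NULL.
- a (bin_id=7) has no partner → padded with NULL.
- a (bin_id=5) has no partner → padded with NULL.
- a (bin_id=9) has no partner → padded with NULL.
- 6 b row(s) had no a match → kept, a columns NULL.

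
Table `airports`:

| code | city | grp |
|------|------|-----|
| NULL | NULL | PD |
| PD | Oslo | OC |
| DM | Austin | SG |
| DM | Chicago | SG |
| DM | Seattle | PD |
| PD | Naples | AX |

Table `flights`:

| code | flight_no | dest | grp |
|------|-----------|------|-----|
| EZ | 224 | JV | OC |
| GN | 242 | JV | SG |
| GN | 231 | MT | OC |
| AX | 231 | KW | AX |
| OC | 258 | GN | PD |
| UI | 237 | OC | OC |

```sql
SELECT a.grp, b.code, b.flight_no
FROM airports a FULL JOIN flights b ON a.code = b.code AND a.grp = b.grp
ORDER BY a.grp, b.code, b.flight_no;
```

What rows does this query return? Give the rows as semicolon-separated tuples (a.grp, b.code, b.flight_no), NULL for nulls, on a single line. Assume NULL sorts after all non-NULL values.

FULL OUTER JOIN keeps every row from both sides; unmatched rows get NULL for the other side's columns.
Matching on a.code = b.code AND a.grp = b.grp. A NULL in a compared column never satisfies the condition.
- a[0] code=NULL, grp=PD → no match; kept with NULLs on the b side.
- a[1] code=PD, grp=OC → no match; kept with NULLs on the b side.
- a[2] code=DM, grp=SG → no match; kept with NULLs on the b side.
- a[3] code=DM, grp=SG → no match; kept with NULLs on the b side.
- a[4] code=DM, grp=PD → no match; kept with NULLs on the b side.
- a[5] code=PD, grp=AX → no match; kept with NULLs on the b side.
- plus 6 unmatched b row(s), each kept with NULL a columns.

(AX, NULL, NULL); (OC, NULL, NULL); (PD, NULL, NULL); (PD, NULL, NULL); (SG, NULL, NULL); (SG, NULL, NULL); (NULL, AX, 231); (NULL, EZ, 224); (NULL, GN, 231); (NULL, GN, 242); (NULL, OC, 258); (NULL, UI, 237)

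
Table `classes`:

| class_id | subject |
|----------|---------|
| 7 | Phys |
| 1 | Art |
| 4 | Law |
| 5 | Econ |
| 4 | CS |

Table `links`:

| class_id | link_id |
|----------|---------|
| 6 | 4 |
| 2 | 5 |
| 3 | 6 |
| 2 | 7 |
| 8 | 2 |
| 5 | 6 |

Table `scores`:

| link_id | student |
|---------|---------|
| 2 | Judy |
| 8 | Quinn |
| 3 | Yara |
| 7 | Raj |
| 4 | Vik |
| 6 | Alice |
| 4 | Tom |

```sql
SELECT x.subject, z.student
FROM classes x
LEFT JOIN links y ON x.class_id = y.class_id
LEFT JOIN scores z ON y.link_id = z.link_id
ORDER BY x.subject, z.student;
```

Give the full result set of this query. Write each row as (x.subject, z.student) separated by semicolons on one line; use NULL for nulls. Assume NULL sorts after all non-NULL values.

Evaluate left to right. First `classes x LEFT JOIN links y` on class_id: 5 row(s).
Then LEFT JOIN `scores z` on link_id: each of those 5 rows is kept; rows whose y.link_id has no match in z get NULL for z's columns.

(Art, NULL); (CS, NULL); (Econ, Alice); (Law, NULL); (Phys, NULL)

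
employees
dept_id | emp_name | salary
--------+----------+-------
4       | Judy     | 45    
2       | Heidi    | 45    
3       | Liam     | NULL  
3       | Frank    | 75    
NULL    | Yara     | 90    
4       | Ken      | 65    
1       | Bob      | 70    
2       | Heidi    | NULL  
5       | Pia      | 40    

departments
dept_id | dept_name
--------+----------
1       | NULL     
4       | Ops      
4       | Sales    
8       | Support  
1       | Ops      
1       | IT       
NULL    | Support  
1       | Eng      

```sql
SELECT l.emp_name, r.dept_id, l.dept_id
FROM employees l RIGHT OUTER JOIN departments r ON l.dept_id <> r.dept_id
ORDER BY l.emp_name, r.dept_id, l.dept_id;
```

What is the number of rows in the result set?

49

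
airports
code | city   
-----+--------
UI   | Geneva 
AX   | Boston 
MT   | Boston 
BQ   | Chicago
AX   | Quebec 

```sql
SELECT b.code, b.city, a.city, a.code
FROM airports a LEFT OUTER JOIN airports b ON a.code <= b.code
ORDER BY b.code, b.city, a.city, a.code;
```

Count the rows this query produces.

LEFT JOIN keeps every row from `airports a`; unmatched rows get NULL for `airports b`'s columns.
Matching on a.code <= b.code.
Matched pairs: 16; unmatched a rows kept: 0.
Total: 16 rows.

16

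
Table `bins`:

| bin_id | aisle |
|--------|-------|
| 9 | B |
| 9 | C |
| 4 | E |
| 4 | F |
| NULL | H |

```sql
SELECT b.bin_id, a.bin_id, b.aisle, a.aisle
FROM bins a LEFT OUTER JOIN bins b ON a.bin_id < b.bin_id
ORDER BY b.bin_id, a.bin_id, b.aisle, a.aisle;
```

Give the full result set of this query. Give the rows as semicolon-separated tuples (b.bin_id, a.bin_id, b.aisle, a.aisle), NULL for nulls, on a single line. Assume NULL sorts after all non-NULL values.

(9, 4, B, E); (9, 4, B, F); (9, 4, C, E); (9, 4, C, F); (NULL, 9, NULL, B); (NULL, 9, NULL, C); (NULL, NULL, NULL, H)

LEFT JOIN keeps every row from `bins a`; unmatched rows get NULL for `bins b`'s columns.
Matching on a.bin_id < b.bin_id. A NULL in a compared column never satisfies the condition.
- a row (bin_id=9): no match → kept, b columns NULL.
- a row (bin_id=9): no match → kept, b columns NULL.
- a row (bin_id=4): matches 2 b row(s) → 2 output row(s).
- a row (bin_id=4): matches 2 b row(s) → 2 output row(s).
- a row (bin_id=NULL): no match → kept, b columns NULL.
After projecting and ordering:
b.bin_id | a.bin_id | b.aisle | a.aisle
9 | 4 | B | E
9 | 4 | B | F
9 | 4 | C | E
9 | 4 | C | F
NULL | 9 | NULL | B
NULL | 9 | NULL | C
NULL | NULL | NULL | H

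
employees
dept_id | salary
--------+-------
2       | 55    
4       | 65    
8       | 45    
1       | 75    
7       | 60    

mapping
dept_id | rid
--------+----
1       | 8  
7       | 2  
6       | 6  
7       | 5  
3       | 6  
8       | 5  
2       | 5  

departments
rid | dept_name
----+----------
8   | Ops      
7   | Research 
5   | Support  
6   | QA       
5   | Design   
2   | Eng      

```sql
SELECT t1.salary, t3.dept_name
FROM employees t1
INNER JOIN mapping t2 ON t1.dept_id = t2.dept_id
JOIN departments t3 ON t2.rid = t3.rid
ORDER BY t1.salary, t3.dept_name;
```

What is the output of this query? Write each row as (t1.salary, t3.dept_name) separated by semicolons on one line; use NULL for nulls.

Joins associate left-to-right: employees INNER JOIN mapping on dept_id gives 5 intermediate row(s).
Then INNER JOIN `departments t3` on rid: keep only rows whose t2.rid appears in t3.

(45, Design); (45, Support); (55, Design); (55, Support); (60, Design); (60, Eng); (60, Support); (75, Ops)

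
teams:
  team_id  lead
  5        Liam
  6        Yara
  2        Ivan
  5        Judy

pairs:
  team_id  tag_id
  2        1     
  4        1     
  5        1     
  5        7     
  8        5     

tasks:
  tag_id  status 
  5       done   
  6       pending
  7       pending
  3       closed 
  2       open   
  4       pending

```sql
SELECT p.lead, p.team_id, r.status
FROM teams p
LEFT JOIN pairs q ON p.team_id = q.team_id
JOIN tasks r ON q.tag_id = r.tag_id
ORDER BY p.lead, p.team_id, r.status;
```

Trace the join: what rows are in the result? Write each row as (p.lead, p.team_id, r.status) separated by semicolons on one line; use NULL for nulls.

(Judy, 5, pending); (Liam, 5, pending)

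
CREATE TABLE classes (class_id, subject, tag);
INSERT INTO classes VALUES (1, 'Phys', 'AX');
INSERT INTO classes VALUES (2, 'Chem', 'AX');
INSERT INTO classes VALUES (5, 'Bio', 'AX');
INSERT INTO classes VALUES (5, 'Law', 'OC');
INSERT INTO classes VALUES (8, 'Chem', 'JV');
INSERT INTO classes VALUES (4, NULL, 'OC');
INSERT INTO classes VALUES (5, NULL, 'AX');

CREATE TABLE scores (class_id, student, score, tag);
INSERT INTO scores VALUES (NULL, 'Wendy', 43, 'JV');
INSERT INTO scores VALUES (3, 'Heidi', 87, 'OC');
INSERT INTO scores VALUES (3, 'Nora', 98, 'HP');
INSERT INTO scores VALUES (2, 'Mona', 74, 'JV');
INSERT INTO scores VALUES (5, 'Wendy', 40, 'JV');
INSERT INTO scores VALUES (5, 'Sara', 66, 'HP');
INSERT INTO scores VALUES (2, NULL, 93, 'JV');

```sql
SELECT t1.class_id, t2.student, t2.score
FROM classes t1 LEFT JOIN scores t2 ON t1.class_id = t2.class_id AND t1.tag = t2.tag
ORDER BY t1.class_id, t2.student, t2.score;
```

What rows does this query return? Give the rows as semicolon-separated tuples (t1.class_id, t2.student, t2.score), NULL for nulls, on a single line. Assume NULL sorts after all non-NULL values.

LEFT JOIN keeps every row from `classes`; unmatched rows get NULL for `scores`'s columns.
Matching on t1.class_id = t2.class_id AND t1.tag = t2.tag. A NULL in a compared column never satisfies the condition.
- t1 (class_id=1, tag=AX) has no partner → padded with NULL.
- t1 (class_id=2, tag=AX) has no partner → padded with NULL.
- t1 (class_id=5, tag=AX) has no partner → padded with NULL.
- t1 (class_id=5, tag=OC) has no partner → padded with NULL.
- t1 (class_id=8, tag=JV) has no partner → padded with NULL.
- t1 (class_id=4, tag=OC) has no partner → padded with NULL.
- t1 (class_id=5, tag=AX) has no partner → padded with NULL.
After projecting and ordering:
t1.class_id | t2.student | t2.score
1 | NULL | NULL
2 | NULL | NULL
4 | NULL | NULL
5 | NULL | NULL
5 | NULL | NULL
5 | NULL | NULL
8 | NULL | NULL

(1, NULL, NULL); (2, NULL, NULL); (4, NULL, NULL); (5, NULL, NULL); (5, NULL, NULL); (5, NULL, NULL); (8, NULL, NULL)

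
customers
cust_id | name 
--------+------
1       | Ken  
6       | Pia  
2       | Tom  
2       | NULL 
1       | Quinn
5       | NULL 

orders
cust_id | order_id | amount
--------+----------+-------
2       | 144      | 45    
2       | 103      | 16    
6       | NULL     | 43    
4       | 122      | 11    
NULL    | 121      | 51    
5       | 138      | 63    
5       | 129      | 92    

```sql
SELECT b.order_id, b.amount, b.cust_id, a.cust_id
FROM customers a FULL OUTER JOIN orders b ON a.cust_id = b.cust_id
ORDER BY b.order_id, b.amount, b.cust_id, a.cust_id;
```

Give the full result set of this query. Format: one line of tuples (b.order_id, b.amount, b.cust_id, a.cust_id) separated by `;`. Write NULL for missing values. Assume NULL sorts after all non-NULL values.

(103, 16, 2, 2); (103, 16, 2, 2); (121, 51, NULL, NULL); (122, 11, 4, NULL); (129, 92, 5, 5); (138, 63, 5, 5); (144, 45, 2, 2); (144, 45, 2, 2); (NULL, 43, 6, 6); (NULL, NULL, NULL, 1); (NULL, NULL, NULL, 1)

FULL OUTER JOIN keeps every row from both sides; unmatched rows get NULL for the other side's columns.
Matching on a.cust_id = b.cust_id. A NULL in a compared column never satisfies the condition.
- cust_id=1: no b row matches, row kept with b columns NULL.
- cust_id=6: 1 matching b row(s), so 1 row(s) emitted.
- cust_id=2: 2 matching b row(s), so 2 row(s) emitted.
- cust_id=2: 2 matching b row(s), so 2 row(s) emitted.
- cust_id=1: no b row matches, row kept with b columns NULL.
- cust_id=5: 2 matching b row(s), so 2 row(s) emitted.
- plus 2 unmatched b row(s), each kept with NULL a columns.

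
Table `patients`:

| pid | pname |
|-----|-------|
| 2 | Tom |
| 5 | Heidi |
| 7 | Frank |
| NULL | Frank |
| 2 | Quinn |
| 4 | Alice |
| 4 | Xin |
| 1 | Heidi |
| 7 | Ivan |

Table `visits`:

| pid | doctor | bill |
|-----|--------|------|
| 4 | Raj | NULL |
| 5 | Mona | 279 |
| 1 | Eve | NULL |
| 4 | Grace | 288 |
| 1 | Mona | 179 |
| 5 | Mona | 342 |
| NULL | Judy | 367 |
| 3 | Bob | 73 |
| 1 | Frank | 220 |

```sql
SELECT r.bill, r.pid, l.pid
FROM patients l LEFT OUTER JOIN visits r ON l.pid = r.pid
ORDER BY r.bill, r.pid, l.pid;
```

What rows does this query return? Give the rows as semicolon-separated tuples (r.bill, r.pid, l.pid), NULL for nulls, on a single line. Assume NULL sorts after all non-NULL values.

(179, 1, 1); (220, 1, 1); (279, 5, 5); (288, 4, 4); (288, 4, 4); (342, 5, 5); (NULL, 1, 1); (NULL, 4, 4); (NULL, 4, 4); (NULL, NULL, 2); (NULL, NULL, 2); (NULL, NULL, 7); (NULL, NULL, 7); (NULL, NULL, NULL)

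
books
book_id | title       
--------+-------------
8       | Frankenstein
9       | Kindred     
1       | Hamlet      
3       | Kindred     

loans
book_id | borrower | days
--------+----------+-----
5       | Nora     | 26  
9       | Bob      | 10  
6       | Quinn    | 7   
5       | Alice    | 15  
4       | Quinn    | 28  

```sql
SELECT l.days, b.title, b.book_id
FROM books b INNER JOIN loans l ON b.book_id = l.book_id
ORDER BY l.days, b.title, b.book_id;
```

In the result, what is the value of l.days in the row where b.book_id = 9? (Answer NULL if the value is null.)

10

INNER JOIN keeps only pairs where the ON condition holds.
Matching on b.book_id = l.book_id.
- b row (book_id=8): no match → dropped.
- b row (book_id=9): matches 1 l row(s) → 1 output row(s).
- b row (book_id=1): no match → dropped.
- b row (book_id=3): no match → dropped.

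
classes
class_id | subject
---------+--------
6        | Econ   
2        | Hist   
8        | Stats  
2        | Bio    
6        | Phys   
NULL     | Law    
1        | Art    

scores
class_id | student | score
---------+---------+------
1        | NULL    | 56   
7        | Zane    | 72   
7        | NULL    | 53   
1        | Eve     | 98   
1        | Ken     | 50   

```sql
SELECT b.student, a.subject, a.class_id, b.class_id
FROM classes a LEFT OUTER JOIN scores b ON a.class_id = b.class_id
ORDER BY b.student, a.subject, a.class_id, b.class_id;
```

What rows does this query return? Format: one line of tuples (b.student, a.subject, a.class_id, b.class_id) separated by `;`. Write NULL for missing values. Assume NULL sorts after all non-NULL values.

LEFT JOIN keeps every row from `classes`; unmatched rows get NULL for `scores`'s columns.
Matching on a.class_id = b.class_id. A NULL in a compared column never satisfies the condition.
- a[0] class_id=6 → no match; kept with NULLs on the b side.
- a[1] class_id=2 → no match; kept with NULLs on the b side.
- a[2] class_id=8 → no match; kept with NULLs on the b side.
- a[3] class_id=2 → no match; kept with NULLs on the b side.
- a[4] class_id=6 → no match; kept with NULLs on the b side.
- a[5] class_id=NULL → no match; kept with NULLs on the b side.
- a[6] class_id=1 → 3 match(es) in b → 3 row(s).
After projecting and ordering:
b.student | a.subject | a.class_id | b.class_id
Eve | Art | 1 | 1
Ken | Art | 1 | 1
NULL | Art | 1 | 1
NULL | Bio | 2 | NULL
NULL | Econ | 6 | NULL
NULL | Hist | 2 | NULL
NULL | Law | NULL | NULL
NULL | Phys | 6 | NULL
NULL | Stats | 8 | NULL

(Eve, Art, 1, 1); (Ken, Art, 1, 1); (NULL, Art, 1, 1); (NULL, Bio, 2, NULL); (NULL, Econ, 6, NULL); (NULL, Hist, 2, NULL); (NULL, Law, NULL, NULL); (NULL, Phys, 6, NULL); (NULL, Stats, 8, NULL)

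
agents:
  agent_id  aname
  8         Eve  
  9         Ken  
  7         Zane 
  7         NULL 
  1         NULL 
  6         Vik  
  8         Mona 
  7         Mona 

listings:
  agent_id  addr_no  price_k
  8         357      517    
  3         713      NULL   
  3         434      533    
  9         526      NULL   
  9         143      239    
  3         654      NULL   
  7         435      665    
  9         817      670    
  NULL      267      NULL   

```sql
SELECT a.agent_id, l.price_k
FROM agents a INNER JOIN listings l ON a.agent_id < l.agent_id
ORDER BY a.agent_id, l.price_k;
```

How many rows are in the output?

31

INNER JOIN keeps only pairs where the ON condition holds.
Matching on a.agent_id < l.agent_id. A NULL in a compared column never satisfies the condition.
Matched pairs: 31.
Total: 31 rows.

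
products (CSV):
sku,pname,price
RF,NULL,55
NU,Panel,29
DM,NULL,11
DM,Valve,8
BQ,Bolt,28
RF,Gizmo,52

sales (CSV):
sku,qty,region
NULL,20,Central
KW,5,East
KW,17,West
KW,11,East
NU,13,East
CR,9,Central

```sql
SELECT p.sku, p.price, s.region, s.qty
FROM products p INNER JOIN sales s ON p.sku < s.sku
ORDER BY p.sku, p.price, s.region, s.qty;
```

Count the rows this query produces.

13

INNER JOIN keeps only pairs where the ON condition holds.
Matching on p.sku < s.sku. A NULL in a compared column never satisfies the condition.
Matched pairs: 13.
Total: 13 rows.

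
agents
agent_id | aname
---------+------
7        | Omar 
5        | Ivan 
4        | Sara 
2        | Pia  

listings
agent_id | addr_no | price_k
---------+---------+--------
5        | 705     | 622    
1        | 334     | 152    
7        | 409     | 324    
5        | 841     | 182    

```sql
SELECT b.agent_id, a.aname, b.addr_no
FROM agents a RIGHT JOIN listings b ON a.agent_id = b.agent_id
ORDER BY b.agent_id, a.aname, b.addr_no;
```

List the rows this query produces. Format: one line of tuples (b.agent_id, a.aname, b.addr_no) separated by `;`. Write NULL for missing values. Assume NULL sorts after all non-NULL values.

RIGHT JOIN keeps every row from `listings`; unmatched rows get NULL for `agents`'s columns.
Matching on a.agent_id = b.agent_id.
- agent_id=7: 1 matching b row(s), so 1 row(s) emitted.
- agent_id=5: 2 matching b row(s), so 2 row(s) emitted.
- agent_id=4: no matching b row.
- agent_id=2: no matching b row.
- plus 1 unmatched b row(s), each kept with NULL a columns.
After projecting and ordering:
b.agent_id | a.aname | b.addr_no
1 | NULL | 334
5 | Ivan | 705
5 | Ivan | 841
7 | Omar | 409

(1, NULL, 334); (5, Ivan, 705); (5, Ivan, 841); (7, Omar, 409)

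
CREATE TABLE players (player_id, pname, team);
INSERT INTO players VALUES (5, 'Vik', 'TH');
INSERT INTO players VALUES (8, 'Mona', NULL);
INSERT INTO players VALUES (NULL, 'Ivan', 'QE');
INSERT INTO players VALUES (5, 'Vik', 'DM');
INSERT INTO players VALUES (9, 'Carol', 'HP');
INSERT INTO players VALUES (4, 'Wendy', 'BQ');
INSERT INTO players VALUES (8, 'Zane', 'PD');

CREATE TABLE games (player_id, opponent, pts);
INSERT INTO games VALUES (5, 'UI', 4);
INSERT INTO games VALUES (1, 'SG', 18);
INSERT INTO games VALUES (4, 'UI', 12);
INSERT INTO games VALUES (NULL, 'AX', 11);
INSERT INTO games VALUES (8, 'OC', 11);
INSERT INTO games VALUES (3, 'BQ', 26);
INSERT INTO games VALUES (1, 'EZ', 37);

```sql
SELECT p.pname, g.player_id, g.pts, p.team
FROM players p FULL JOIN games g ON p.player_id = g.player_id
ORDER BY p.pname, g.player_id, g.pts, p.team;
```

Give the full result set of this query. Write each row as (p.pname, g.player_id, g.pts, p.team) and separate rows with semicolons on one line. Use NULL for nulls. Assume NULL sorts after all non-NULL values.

FULL OUTER JOIN keeps every row from both sides; unmatched rows get NULL for the other side's columns.
Matching on p.player_id = g.player_id. A NULL in a compared column never satisfies the condition.
- player_id=5: 1 matching g row(s), so 1 row(s) emitted.
- player_id=8: 1 matching g row(s), so 1 row(s) emitted.
- player_id=NULL: no g row matches, row kept with g columns NULL.
- player_id=5: 1 matching g row(s), so 1 row(s) emitted.
- player_id=9: no g row matches, row kept with g columns NULL.
- player_id=4: 1 matching g row(s), so 1 row(s) emitted.
- player_id=8: 1 matching g row(s), so 1 row(s) emitted.
- 4 row(s) from g found no p partner → padded with NULL.

(Carol, NULL, NULL, HP); (Ivan, NULL, NULL, QE); (Mona, 8, 11, NULL); (Vik, 5, 4, DM); (Vik, 5, 4, TH); (Wendy, 4, 12, BQ); (Zane, 8, 11, PD); (NULL, 1, 18, NULL); (NULL, 1, 37, NULL); (NULL, 3, 26, NULL); (NULL, NULL, 11, NULL)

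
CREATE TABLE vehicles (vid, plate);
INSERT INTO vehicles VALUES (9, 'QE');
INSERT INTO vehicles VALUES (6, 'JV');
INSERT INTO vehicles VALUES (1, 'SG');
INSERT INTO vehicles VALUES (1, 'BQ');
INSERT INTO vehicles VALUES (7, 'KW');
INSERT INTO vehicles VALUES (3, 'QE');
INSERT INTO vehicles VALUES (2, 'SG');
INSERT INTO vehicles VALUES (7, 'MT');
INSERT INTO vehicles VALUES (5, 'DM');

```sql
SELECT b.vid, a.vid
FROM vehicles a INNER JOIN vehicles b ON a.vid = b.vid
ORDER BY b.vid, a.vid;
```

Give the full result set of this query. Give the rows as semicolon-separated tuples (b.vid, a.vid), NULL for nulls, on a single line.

(1, 1); (1, 1); (1, 1); (1, 1); (2, 2); (3, 3); (5, 5); (6, 6); (7, 7); (7, 7); (7, 7); (7, 7); (9, 9)

INNER JOIN keeps only pairs where the ON condition holds.
Matching on a.vid = b.vid.
- a[0] vid=9 → 1 match(es) in b → 1 row(s).
- a[1] vid=6 → 1 match(es) in b → 1 row(s).
- a[2] vid=1 → 2 match(es) in b → 2 row(s).
- a[3] vid=1 → 2 match(es) in b → 2 row(s).
- a[4] vid=7 → 2 match(es) in b → 2 row(s).
- a[5] vid=3 → 1 match(es) in b → 1 row(s).
- a[6] vid=2 → 1 match(es) in b → 1 row(s).
- a[7] vid=7 → 2 match(es) in b → 2 row(s).
- a[8] vid=5 → 1 match(es) in b → 1 row(s).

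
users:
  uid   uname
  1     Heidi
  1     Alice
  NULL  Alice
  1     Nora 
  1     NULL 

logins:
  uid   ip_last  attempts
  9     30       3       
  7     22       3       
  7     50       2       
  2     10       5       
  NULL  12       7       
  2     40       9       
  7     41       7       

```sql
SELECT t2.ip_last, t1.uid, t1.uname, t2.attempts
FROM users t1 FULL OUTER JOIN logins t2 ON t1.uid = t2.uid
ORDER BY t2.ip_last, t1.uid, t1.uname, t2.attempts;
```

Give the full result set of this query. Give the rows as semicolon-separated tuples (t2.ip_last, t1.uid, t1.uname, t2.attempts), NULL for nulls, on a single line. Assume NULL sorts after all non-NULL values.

(10, NULL, NULL, 5); (12, NULL, NULL, 7); (22, NULL, NULL, 3); (30, NULL, NULL, 3); (40, NULL, NULL, 9); (41, NULL, NULL, 7); (50, NULL, NULL, 2); (NULL, 1, Alice, NULL); (NULL, 1, Heidi, NULL); (NULL, 1, Nora, NULL); (NULL, 1, NULL, NULL); (NULL, NULL, Alice, NULL)

FULL OUTER JOIN keeps every row from both sides; unmatched rows get NULL for the other side's columns.
Matching on t1.uid = t2.uid. A NULL in a compared column never satisfies the condition.
- uid=1: no t2 row matches, row kept with t2 columns NULL.
- uid=1: no t2 row matches, row kept with t2 columns NULL.
- uid=NULL: no t2 row matches, row kept with t2 columns NULL.
- uid=1: no t2 row matches, row kept with t2 columns NULL.
- uid=1: no t2 row matches, row kept with t2 columns NULL.
- plus 7 unmatched t2 row(s), each kept with NULL t1 columns.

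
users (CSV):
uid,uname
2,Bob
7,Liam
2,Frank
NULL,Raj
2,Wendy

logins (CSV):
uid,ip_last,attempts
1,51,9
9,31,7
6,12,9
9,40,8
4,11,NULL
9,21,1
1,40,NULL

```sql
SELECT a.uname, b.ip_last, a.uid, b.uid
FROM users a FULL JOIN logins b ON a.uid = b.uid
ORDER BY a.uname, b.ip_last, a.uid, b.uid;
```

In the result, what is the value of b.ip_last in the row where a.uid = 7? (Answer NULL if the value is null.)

FULL OUTER JOIN keeps every row from both sides; unmatched rows get NULL for the other side's columns.
Matching on a.uid = b.uid. A NULL in a compared column never satisfies the condition.
Matched pairs: 0; unmatched a rows kept: 5; unmatched b rows kept: 7.

NULL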